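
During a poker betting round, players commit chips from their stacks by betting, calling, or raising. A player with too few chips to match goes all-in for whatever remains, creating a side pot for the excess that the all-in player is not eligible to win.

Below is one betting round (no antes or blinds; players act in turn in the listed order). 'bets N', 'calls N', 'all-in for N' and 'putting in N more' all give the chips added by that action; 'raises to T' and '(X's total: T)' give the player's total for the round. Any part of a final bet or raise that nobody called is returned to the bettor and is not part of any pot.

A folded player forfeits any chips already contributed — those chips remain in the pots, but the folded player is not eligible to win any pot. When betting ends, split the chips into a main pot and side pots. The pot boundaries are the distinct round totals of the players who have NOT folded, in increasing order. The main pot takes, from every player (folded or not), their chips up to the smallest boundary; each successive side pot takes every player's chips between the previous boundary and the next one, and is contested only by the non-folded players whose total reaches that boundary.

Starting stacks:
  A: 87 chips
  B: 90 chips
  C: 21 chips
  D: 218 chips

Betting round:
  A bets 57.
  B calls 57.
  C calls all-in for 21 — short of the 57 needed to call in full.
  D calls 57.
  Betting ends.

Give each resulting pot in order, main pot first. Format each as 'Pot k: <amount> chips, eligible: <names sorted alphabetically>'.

Contributions: A=57, B=57, C=21, D=57
Pot levels (distinct totals of non-folded players): 21, 57
Layer 1-21: 21 each from A, B, C, D = 21*4 = 84 chips; eligible A, B, C, D
Layer 22-57: 36 each from A, B, D = 36*3 = 108 chips; eligible A, B, D

Pot 1: 84 chips, eligible: A, B, C, D
Pot 2: 108 chips, eligible: A, B, D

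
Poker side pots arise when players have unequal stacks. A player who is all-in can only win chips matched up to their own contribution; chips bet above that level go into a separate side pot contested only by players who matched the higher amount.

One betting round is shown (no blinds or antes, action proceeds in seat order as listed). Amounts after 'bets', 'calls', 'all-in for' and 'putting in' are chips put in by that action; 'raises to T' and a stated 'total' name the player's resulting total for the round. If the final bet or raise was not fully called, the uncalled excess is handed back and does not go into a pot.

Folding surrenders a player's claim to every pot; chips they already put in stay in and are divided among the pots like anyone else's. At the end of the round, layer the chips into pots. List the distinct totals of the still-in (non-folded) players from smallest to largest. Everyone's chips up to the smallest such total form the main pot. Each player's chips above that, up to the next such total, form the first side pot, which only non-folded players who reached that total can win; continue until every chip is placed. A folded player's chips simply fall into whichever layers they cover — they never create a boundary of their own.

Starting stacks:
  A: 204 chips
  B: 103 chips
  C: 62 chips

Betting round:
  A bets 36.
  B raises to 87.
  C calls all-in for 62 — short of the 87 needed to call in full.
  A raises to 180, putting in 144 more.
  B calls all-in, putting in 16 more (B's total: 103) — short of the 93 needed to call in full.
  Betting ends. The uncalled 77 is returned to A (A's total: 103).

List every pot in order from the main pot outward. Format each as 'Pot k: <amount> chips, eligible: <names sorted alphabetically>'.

Pot 1: 186 chips, eligible: A, B, C
Pot 2: 82 chips, eligible: A, B

Derivation:
Contributions (after 77 returned to A): A=103, B=103, C=62
Pot levels (distinct totals of non-folded players): 62, 103
Layer 1-62: 62 each from A, B, C = 62*3 = 186 chips; eligible A, B, C
Layer 63-103: 41 each from A, B = 41*2 = 82 chips; eligible A, B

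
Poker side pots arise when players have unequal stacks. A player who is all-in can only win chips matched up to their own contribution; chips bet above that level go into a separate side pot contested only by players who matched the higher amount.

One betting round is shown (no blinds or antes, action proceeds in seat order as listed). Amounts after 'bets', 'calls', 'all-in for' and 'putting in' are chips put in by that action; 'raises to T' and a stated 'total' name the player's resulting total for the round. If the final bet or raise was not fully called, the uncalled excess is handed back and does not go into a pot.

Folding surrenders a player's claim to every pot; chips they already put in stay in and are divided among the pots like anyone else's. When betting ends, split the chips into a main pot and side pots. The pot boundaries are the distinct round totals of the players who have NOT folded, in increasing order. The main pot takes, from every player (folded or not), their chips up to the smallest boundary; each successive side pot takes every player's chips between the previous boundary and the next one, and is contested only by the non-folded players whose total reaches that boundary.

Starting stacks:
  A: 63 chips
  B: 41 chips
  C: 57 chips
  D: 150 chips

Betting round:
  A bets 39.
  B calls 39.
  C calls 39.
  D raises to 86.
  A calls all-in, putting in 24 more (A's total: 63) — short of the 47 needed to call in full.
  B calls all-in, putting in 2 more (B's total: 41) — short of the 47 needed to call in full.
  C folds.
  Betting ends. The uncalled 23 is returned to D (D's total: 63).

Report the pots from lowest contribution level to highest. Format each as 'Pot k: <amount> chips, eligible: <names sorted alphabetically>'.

Contributions (after 23 returned to D): A=63, B=41, C=39, D=63
Folded: C
Pot levels (distinct totals of non-folded players): 41, 63
Layer 1-41: A 41 + B 41 + C 39 + D 41 = 162 chips; eligible A, B, D
Layer 42-63: 22 each from A, D = 22*2 = 44 chips; eligible A, D

Pot 1: 162 chips, eligible: A, B, D
Pot 2: 44 chips, eligible: A, D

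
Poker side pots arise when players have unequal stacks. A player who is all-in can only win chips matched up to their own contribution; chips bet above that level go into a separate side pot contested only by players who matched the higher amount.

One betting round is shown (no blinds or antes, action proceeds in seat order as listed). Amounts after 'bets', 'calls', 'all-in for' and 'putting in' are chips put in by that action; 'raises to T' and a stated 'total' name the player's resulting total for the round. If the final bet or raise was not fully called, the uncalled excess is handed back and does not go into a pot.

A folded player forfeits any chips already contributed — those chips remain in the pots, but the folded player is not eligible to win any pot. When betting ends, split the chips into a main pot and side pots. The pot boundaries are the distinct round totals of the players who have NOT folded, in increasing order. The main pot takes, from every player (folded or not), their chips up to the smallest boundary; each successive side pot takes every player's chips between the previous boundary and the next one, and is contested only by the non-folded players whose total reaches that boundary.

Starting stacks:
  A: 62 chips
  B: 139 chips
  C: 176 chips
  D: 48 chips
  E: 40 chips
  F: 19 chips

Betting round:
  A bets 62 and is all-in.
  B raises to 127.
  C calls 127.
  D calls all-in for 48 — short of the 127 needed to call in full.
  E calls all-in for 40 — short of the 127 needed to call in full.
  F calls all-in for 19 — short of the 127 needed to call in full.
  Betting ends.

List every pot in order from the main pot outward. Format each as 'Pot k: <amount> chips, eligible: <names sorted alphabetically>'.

Pot 1: 114 chips, eligible: A, B, C, D, E, F
Pot 2: 105 chips, eligible: A, B, C, D, E
Pot 3: 32 chips, eligible: A, B, C, D
Pot 4: 42 chips, eligible: A, B, C
Pot 5: 130 chips, eligible: B, C

Derivation:
Contributions: A=62, B=127, C=127, D=48, E=40, F=19
Pot levels (distinct totals of non-folded players): 19, 40, 48, 62, 127
Layer 1-19: 19 each from A, B, C, D, E, F = 19*6 = 114 chips; eligible A, B, C, D, E, F
Layer 20-40: 21 each from A, B, C, D, E = 21*5 = 105 chips; eligible A, B, C, D, E
Layer 41-48: 8 each from A, B, C, D = 8*4 = 32 chips; eligible A, B, C, D
Layer 49-62: 14 each from A, B, C = 14*3 = 42 chips; eligible A, B, C
Layer 63-127: 65 each from B, C = 65*2 = 130 chips; eligible B, C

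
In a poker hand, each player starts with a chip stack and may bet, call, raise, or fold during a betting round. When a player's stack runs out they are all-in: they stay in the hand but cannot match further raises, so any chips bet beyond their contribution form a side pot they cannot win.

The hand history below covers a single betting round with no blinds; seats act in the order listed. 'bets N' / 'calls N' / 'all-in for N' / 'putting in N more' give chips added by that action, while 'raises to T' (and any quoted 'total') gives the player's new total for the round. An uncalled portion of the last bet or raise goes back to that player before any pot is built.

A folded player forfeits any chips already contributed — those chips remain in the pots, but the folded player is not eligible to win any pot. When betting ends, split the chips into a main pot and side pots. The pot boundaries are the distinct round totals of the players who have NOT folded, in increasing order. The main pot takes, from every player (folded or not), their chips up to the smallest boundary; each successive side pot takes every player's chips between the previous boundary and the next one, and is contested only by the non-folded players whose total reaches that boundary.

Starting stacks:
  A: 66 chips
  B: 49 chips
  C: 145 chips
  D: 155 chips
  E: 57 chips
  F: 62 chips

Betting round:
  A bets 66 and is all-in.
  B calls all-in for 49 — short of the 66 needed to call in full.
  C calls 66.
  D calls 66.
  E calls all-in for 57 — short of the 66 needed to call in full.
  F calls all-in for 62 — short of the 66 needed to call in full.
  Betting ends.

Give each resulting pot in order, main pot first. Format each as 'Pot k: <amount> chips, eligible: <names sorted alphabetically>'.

Contributions: A=66, B=49, C=66, D=66, E=57, F=62
Pot levels (distinct totals of non-folded players): 49, 57, 62, 66
Layer 1-49: 49 each from A, B, C, D, E, F = 49*6 = 294 chips; eligible A, B, C, D, E, F
Layer 50-57: 8 each from A, C, D, E, F = 8*5 = 40 chips; eligible A, C, D, E, F
Layer 58-62: 5 each from A, C, D, F = 5*4 = 20 chips; eligible A, C, D, F
Layer 63-66: 4 each from A, C, D = 4*3 = 12 chips; eligible A, C, D

Pot 1: 294 chips, eligible: A, B, C, D, E, F
Pot 2: 40 chips, eligible: A, C, D, E, F
Pot 3: 20 chips, eligible: A, C, D, F
Pot 4: 12 chips, eligible: A, C, D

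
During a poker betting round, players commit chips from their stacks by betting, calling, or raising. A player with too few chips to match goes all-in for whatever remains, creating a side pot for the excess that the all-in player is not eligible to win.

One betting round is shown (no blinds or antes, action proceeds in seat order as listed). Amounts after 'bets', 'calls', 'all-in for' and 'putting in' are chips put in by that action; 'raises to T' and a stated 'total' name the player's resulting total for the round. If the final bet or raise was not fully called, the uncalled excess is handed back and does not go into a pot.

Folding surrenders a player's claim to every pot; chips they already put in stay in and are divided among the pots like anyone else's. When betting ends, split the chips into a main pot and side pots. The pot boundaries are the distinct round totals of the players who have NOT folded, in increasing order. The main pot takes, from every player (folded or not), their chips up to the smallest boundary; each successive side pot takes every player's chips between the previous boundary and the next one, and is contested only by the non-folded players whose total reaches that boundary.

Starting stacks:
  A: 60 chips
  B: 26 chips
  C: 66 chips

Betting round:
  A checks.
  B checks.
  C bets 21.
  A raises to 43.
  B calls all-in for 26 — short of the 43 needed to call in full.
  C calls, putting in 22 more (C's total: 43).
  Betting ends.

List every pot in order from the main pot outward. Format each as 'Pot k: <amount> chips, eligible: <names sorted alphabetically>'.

Pot 1: 78 chips, eligible: A, B, C
Pot 2: 34 chips, eligible: A, C

Derivation:
Contributions: A=43, B=26, C=43
Pot levels (distinct totals of non-folded players): 26, 43
Layer 1-26: 26 each from A, B, C = 26*3 = 78 chips; eligible A, B, C
Layer 27-43: 17 each from A, C = 17*2 = 34 chips; eligible A, C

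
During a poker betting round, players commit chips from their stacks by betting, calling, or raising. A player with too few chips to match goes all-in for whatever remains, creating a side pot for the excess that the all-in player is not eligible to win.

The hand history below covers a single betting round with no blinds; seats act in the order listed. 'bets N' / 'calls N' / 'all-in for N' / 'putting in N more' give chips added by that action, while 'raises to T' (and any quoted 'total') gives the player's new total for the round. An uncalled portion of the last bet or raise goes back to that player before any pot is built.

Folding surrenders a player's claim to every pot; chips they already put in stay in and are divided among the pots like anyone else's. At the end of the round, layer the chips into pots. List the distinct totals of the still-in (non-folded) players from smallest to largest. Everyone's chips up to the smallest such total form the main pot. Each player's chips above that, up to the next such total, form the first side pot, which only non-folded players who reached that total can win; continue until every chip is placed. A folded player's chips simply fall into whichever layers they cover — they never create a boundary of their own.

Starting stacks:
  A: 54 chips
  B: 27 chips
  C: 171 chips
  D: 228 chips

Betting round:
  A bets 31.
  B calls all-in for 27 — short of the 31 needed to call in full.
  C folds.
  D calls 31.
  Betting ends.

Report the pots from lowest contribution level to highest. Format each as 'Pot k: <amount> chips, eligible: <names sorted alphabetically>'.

Pot 1: 81 chips, eligible: A, B, D
Pot 2: 8 chips, eligible: A, D

Derivation:
Contributions: A=31, B=27, D=31
Folded: C
Pot levels (distinct totals of non-folded players): 27, 31
Layer 1-27: 27 each from A, B, D = 27*3 = 81 chips; eligible A, B, D
Layer 28-31: 4 each from A, D = 4*2 = 8 chips; eligible A, D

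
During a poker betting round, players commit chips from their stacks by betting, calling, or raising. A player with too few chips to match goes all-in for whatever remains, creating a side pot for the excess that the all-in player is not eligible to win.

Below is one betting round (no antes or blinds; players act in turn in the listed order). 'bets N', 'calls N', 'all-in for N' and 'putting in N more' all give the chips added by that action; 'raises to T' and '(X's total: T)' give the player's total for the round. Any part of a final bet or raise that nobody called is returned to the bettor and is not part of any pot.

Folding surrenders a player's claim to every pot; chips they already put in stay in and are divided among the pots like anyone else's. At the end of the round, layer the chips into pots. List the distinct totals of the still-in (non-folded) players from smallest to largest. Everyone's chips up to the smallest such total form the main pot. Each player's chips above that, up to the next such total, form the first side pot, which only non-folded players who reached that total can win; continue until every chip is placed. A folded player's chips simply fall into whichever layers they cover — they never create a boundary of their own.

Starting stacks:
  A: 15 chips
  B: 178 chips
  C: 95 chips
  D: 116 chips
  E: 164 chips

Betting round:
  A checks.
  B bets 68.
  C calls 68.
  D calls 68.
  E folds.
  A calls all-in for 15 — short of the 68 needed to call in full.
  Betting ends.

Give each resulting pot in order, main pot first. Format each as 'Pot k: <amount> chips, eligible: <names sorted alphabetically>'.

Pot 1: 60 chips, eligible: A, B, C, D
Pot 2: 159 chips, eligible: B, C, D

Derivation:
Contributions: A=15, B=68, C=68, D=68
Folded: E
Pot levels (distinct totals of non-folded players): 15, 68
Layer 1-15: 15 each from A, B, C, D = 15*4 = 60 chips; eligible A, B, C, D
Layer 16-68: 53 each from B, C, D = 53*3 = 159 chips; eligible B, C, D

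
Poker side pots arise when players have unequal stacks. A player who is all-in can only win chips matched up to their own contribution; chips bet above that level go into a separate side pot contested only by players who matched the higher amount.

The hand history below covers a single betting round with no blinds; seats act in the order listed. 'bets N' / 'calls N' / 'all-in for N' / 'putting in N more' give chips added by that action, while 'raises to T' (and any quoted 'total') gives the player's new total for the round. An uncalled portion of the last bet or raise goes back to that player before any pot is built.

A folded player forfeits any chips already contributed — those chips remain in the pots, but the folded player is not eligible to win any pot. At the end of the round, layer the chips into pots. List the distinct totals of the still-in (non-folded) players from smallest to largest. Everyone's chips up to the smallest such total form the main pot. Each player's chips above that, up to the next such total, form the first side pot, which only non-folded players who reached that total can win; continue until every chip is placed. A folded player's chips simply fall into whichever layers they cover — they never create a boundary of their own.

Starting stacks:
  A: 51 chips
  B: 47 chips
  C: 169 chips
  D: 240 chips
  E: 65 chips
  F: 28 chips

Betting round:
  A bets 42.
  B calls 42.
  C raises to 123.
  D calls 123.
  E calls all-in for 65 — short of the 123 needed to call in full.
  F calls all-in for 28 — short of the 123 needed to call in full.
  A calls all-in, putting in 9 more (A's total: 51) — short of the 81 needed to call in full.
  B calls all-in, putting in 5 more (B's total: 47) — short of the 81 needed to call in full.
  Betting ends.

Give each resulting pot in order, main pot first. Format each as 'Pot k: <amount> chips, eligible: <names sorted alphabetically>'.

Pot 1: 168 chips, eligible: A, B, C, D, E, F
Pot 2: 95 chips, eligible: A, B, C, D, E
Pot 3: 16 chips, eligible: A, C, D, E
Pot 4: 42 chips, eligible: C, D, E
Pot 5: 116 chips, eligible: C, D

Derivation:
Contributions: A=51, B=47, C=123, D=123, E=65, F=28
Pot levels (distinct totals of non-folded players): 28, 47, 51, 65, 123
Layer 1-28: 28 each from A, B, C, D, E, F = 28*6 = 168 chips; eligible A, B, C, D, E, F
Layer 29-47: 19 each from A, B, C, D, E = 19*5 = 95 chips; eligible A, B, C, D, E
Layer 48-51: 4 each from A, C, D, E = 4*4 = 16 chips; eligible A, C, D, E
Layer 52-65: 14 each from C, D, E = 14*3 = 42 chips; eligible C, D, E
Layer 66-123: 58 each from C, D = 58*2 = 116 chips; eligible C, D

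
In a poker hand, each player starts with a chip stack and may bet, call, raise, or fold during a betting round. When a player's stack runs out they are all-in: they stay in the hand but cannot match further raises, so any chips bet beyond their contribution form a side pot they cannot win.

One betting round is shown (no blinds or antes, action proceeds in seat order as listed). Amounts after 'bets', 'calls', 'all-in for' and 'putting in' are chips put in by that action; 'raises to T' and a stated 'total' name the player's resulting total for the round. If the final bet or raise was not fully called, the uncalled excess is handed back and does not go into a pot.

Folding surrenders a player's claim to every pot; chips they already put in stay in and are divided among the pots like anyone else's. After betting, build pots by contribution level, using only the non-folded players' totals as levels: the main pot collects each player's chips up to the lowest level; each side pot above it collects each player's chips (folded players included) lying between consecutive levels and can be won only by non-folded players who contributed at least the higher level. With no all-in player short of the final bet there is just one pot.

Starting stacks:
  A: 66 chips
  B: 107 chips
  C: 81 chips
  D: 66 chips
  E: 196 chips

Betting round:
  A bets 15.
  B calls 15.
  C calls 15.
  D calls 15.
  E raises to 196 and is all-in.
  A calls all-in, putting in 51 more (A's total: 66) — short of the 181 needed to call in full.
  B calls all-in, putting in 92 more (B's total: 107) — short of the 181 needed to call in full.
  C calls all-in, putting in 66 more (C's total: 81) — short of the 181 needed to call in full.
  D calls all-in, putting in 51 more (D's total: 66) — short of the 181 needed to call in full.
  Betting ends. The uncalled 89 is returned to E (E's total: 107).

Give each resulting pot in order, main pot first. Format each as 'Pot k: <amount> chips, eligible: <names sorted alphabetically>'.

Pot 1: 330 chips, eligible: A, B, C, D, E
Pot 2: 45 chips, eligible: B, C, E
Pot 3: 52 chips, eligible: B, E

Derivation:
Contributions (after 89 returned to E): A=66, B=107, C=81, D=66, E=107
Pot levels (distinct totals of non-folded players): 66, 81, 107
Layer 1-66: 66 each from A, B, C, D, E = 66*5 = 330 chips; eligible A, B, C, D, E
Layer 67-81: 15 each from B, C, E = 15*3 = 45 chips; eligible B, C, E
Layer 82-107: 26 each from B, E = 26*2 = 52 chips; eligible B, E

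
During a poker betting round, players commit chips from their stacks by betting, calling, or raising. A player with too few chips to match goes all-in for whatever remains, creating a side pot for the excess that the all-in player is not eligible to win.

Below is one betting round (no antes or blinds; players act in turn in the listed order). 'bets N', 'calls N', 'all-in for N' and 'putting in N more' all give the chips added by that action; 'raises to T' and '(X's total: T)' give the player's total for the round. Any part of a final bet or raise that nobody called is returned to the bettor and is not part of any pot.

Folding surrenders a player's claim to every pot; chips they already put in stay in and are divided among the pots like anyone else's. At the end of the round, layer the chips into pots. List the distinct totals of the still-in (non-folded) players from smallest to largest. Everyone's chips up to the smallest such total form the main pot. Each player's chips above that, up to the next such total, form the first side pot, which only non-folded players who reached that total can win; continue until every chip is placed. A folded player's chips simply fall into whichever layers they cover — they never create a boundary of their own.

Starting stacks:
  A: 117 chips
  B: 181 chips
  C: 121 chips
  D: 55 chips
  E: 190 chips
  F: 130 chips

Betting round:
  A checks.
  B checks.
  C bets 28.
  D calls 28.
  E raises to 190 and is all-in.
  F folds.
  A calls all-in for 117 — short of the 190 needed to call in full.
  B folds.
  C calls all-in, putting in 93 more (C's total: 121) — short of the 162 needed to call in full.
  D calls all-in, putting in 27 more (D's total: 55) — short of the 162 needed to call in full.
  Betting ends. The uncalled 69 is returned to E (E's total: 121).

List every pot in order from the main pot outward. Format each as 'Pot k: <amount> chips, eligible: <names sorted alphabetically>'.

Pot 1: 220 chips, eligible: A, C, D, E
Pot 2: 186 chips, eligible: A, C, E
Pot 3: 8 chips, eligible: C, E

Derivation:
Contributions (after 69 returned to E): A=117, C=121, D=55, E=121
Folded: B, F
Pot levels (distinct totals of non-folded players): 55, 117, 121
Layer 1-55: 55 each from A, C, D, E = 55*4 = 220 chips; eligible A, C, D, E
Layer 56-117: 62 each from A, C, E = 62*3 = 186 chips; eligible A, C, E
Layer 118-121: 4 each from C, E = 4*2 = 8 chips; eligible C, E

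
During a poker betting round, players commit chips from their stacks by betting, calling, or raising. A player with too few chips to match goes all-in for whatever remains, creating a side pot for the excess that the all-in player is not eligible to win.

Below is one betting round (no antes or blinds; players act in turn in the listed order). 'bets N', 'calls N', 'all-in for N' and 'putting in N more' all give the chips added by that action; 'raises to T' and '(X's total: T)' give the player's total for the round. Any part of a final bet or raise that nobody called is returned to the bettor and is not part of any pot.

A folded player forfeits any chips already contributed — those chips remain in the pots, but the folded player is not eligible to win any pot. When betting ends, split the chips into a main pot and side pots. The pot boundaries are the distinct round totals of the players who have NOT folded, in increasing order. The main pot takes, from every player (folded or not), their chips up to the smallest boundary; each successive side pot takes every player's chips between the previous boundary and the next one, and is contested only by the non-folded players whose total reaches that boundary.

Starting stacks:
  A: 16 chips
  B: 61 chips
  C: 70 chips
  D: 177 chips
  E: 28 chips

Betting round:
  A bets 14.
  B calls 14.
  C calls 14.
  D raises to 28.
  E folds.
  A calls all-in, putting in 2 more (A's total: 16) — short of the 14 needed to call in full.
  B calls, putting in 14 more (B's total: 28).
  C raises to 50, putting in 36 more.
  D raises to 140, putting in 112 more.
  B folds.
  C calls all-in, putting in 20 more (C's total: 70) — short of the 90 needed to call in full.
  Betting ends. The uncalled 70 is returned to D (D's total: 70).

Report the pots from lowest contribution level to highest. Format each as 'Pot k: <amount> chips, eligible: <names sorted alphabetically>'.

Contributions (after 70 returned to D): A=16, B=28, C=70, D=70
Folded: B, E
Pot levels (distinct totals of non-folded players): 16, 70
Layer 1-16: 16 each from A, B, C, D = 16*4 = 64 chips; eligible A, C, D
Layer 17-70: B 12 + C 54 + D 54 = 120 chips; eligible C, D

Pot 1: 64 chips, eligible: A, C, D
Pot 2: 120 chips, eligible: C, D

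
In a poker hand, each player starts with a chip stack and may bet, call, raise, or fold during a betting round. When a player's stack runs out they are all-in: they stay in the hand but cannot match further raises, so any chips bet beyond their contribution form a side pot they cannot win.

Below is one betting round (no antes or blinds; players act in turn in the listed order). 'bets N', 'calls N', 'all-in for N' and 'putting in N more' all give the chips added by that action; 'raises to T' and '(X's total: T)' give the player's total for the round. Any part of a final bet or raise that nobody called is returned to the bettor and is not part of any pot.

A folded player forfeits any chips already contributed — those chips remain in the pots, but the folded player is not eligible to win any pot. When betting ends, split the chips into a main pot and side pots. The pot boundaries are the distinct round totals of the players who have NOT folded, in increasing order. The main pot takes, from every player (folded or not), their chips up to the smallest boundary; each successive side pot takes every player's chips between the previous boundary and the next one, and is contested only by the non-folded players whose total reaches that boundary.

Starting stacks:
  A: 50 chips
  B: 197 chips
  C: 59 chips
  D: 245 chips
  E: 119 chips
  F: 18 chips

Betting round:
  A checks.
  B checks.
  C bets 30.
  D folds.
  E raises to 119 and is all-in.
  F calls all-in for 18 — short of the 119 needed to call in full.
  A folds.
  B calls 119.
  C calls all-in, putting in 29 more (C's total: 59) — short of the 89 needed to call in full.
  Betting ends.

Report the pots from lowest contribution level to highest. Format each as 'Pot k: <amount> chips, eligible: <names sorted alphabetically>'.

Pot 1: 72 chips, eligible: B, C, E, F
Pot 2: 123 chips, eligible: B, C, E
Pot 3: 120 chips, eligible: B, E

Derivation:
Contributions: B=119, C=59, E=119, F=18
Folded: A, D
Pot levels (distinct totals of non-folded players): 18, 59, 119
Layer 1-18: 18 each from B, C, E, F = 18*4 = 72 chips; eligible B, C, E, F
Layer 19-59: 41 each from B, C, E = 41*3 = 123 chips; eligible B, C, E
Layer 60-119: 60 each from B, E = 60*2 = 120 chips; eligible B, E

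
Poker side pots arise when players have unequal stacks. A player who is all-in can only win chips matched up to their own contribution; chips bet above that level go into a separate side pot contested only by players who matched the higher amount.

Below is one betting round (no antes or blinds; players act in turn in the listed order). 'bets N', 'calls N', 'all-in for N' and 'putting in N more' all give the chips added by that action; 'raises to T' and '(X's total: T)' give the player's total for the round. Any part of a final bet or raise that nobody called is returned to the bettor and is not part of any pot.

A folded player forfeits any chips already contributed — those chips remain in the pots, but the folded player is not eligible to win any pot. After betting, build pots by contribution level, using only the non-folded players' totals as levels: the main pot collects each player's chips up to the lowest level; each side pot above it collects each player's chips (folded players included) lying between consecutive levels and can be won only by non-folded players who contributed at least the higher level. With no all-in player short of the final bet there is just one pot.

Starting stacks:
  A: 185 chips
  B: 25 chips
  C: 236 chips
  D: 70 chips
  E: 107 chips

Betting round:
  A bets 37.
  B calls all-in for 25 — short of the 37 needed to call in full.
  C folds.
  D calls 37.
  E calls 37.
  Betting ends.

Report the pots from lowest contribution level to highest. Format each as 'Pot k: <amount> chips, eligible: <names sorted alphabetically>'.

Pot 1: 100 chips, eligible: A, B, D, E
Pot 2: 36 chips, eligible: A, D, E

Derivation:
Contributions: A=37, B=25, D=37, E=37
Folded: C
Pot levels (distinct totals of non-folded players): 25, 37
Layer 1-25: 25 each from A, B, D, E = 25*4 = 100 chips; eligible A, B, D, E
Layer 26-37: 12 each from A, D, E = 12*3 = 36 chips; eligible A, D, E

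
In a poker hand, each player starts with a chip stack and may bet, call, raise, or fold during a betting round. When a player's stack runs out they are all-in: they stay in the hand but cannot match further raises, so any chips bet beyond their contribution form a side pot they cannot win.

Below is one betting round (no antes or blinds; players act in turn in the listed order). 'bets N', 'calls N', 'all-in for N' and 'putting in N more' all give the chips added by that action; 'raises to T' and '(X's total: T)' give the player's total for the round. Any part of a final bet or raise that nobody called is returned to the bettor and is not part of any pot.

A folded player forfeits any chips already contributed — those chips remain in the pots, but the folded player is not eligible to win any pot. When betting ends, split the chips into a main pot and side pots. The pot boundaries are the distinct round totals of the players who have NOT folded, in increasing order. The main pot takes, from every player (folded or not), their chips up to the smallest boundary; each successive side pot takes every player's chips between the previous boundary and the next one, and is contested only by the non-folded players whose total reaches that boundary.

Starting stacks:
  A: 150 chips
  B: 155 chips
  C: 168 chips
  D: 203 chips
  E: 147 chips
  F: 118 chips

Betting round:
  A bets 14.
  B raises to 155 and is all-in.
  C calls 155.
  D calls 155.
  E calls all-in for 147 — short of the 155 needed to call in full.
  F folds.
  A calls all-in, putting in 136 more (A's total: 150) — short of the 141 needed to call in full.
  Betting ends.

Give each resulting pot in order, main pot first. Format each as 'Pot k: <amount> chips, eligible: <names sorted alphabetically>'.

Pot 1: 735 chips, eligible: A, B, C, D, E
Pot 2: 12 chips, eligible: A, B, C, D
Pot 3: 15 chips, eligible: B, C, D

Derivation:
Contributions: A=150, B=155, C=155, D=155, E=147
Folded: F
Pot levels (distinct totals of non-folded players): 147, 150, 155
Layer 1-147: 147 each from A, B, C, D, E = 147*5 = 735 chips; eligible A, B, C, D, E
Layer 148-150: 3 each from A, B, C, D = 3*4 = 12 chips; eligible A, B, C, D
Layer 151-155: 5 each from B, C, D = 5*3 = 15 chips; eligible B, C, D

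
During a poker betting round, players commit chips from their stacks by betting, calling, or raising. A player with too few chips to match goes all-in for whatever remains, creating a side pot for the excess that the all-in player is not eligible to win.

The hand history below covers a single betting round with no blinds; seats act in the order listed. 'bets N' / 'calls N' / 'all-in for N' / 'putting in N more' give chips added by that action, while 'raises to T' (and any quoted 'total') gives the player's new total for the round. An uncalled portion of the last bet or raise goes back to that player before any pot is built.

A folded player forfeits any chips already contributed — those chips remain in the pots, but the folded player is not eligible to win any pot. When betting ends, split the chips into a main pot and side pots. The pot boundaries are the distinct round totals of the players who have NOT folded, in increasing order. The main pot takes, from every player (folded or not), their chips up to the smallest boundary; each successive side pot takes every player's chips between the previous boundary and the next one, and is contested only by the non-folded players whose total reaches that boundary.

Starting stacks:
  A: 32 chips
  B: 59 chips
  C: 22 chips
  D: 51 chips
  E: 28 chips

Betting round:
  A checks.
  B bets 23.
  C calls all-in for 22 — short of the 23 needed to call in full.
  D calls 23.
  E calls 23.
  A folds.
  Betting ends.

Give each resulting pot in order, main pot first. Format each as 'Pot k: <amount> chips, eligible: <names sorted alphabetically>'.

Pot 1: 88 chips, eligible: B, C, D, E
Pot 2: 3 chips, eligible: B, D, E

Derivation:
Contributions: B=23, C=22, D=23, E=23
Folded: A
Pot levels (distinct totals of non-folded players): 22, 23
Layer 1-22: 22 each from B, C, D, E = 22*4 = 88 chips; eligible B, C, D, E
Layer 23-23: 1 each from B, D, E = 1*3 = 3 chips; eligible B, D, E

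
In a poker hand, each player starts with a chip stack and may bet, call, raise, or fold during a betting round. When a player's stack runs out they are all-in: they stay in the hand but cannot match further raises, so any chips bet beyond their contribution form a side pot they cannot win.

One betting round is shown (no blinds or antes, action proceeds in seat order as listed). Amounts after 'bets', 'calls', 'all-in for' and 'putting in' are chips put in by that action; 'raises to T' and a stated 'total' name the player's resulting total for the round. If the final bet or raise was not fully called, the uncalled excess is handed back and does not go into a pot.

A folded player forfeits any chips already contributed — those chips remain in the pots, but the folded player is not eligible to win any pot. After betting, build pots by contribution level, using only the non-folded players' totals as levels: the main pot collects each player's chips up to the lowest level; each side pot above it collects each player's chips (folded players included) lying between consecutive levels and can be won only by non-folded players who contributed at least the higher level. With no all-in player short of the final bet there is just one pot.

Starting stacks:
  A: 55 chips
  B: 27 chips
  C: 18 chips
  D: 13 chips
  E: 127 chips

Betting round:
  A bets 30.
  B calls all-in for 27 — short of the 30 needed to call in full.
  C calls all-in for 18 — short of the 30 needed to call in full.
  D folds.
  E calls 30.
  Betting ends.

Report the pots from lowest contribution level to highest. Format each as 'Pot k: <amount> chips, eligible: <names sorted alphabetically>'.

Pot 1: 72 chips, eligible: A, B, C, E
Pot 2: 27 chips, eligible: A, B, E
Pot 3: 6 chips, eligible: A, E

Derivation:
Contributions: A=30, B=27, C=18, E=30
Folded: D
Pot levels (distinct totals of non-folded players): 18, 27, 30
Layer 1-18: 18 each from A, B, C, E = 18*4 = 72 chips; eligible A, B, C, E
Layer 19-27: 9 each from A, B, E = 9*3 = 27 chips; eligible A, B, E
Layer 28-30: 3 each from A, E = 3*2 = 6 chips; eligible A, E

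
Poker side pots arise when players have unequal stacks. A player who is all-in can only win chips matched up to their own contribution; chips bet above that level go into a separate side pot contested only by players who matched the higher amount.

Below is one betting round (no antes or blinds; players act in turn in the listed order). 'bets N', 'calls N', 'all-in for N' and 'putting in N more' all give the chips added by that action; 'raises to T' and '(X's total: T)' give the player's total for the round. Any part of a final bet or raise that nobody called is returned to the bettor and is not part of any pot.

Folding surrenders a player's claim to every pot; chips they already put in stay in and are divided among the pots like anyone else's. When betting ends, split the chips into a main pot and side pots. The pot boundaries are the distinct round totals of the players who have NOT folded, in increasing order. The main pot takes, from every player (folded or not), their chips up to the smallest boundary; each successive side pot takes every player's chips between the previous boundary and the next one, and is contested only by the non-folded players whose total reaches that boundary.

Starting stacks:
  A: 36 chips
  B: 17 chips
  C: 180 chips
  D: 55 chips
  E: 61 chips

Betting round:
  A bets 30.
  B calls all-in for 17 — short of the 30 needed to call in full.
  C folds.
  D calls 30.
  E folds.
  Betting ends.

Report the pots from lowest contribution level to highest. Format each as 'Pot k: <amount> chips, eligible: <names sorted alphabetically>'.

Pot 1: 51 chips, eligible: A, B, D
Pot 2: 26 chips, eligible: A, D

Derivation:
Contributions: A=30, B=17, D=30
Folded: C, E
Pot levels (distinct totals of non-folded players): 17, 30
Layer 1-17: 17 each from A, B, D = 17*3 = 51 chips; eligible A, B, D
Layer 18-30: 13 each from A, D = 13*2 = 26 chips; eligible A, D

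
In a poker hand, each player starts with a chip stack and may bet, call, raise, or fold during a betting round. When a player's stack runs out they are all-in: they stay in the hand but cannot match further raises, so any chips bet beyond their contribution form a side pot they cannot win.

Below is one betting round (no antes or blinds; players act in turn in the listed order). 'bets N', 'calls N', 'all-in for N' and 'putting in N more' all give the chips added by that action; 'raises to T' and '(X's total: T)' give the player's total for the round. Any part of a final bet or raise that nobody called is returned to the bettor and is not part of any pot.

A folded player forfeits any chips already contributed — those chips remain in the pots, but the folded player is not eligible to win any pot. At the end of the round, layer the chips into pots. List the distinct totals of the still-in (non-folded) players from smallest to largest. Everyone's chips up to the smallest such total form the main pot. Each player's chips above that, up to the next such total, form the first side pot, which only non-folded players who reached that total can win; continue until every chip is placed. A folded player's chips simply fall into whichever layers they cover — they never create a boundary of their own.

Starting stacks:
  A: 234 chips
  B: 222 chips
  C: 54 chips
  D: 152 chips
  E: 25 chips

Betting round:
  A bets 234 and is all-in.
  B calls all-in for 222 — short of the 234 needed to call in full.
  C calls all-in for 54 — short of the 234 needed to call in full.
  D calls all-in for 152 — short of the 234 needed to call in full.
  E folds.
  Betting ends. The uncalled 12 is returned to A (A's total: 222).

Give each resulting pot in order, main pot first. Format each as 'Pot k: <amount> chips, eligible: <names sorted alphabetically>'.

Pot 1: 216 chips, eligible: A, B, C, D
Pot 2: 294 chips, eligible: A, B, D
Pot 3: 140 chips, eligible: A, B

Derivation:
Contributions (after 12 returned to A): A=222, B=222, C=54, D=152
Folded: E
Pot levels (distinct totals of non-folded players): 54, 152, 222
Layer 1-54: 54 each from A, B, C, D = 54*4 = 216 chips; eligible A, B, C, D
Layer 55-152: 98 each from A, B, D = 98*3 = 294 chips; eligible A, B, D
Layer 153-222: 70 each from A, B = 70*2 = 140 chips; eligible A, B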